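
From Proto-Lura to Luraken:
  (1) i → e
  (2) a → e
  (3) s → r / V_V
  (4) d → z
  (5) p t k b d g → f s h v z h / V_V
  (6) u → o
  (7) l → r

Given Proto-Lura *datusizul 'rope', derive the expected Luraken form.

zesorezor

Luraken: start from *datusizul.
  rule 1 (vowel merger): datusizul → datusezul
  rule 2 (vowel merger): datusezul → detusezul
  rule 3 (rhotacism): detusezul → deturezul
  rule 4 (unconditioned shift): deturezul → zeturezul
  rule 5 (intervocalic lenition): zeturezul → zesurezul
  rule 6 (vowel merger): zesurezul → zesorezol
  rule 7 (unconditioned shift): zesorezol → zesorezor
  ⇒ Luraken zesorezor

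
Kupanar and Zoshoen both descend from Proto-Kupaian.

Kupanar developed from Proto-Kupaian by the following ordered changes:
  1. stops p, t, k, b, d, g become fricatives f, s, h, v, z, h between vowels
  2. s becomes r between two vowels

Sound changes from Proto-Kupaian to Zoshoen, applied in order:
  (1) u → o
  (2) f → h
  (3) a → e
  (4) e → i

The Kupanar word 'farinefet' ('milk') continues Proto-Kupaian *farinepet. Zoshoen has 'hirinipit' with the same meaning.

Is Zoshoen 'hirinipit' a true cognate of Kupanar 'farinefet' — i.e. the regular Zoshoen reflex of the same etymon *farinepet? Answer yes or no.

Derive the expected Zoshoen reflex of *farinepet:
Zoshoen: *farinepet > harinepet > herinepet > hirinipit  (by unconditioned shift, vowel merger, vowel merger)
Zoshoen 'hirinipit' matches the regular reflex exactly, so the pair is cognate.

yes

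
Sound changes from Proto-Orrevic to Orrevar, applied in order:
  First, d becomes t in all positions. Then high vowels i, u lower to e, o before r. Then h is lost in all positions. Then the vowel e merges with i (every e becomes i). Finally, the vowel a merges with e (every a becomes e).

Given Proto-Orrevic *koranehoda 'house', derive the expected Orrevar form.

koreniote

Orrevar: start from *koranehoda.
  rule 1 (unconditioned shift): koranehoda → koranehota
  rule 2: no change — koranehota
  rule 3 (h-loss): koranehota → koraneota
  rule 4 (vowel merger): koraneota → koraniota
  rule 5 (vowel merger): koraniota → koreniote
  ⇒ Orrevar koreniote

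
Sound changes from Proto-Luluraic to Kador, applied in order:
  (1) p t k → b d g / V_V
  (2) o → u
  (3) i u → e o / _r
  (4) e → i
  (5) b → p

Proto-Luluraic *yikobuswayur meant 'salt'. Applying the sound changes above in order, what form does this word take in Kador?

Kador: *yikobuswayur
  yikobuswayur → yigobuswayur   [intervocalic voicing]
  yigobuswayur → yigubuswayur   [vowel merger]
  yigubuswayur → yigubuswayor   [pre-rhotic lowering]
  yigubuswayor (rule 4 does not apply)
  yigubuswayor → yigupuswayor   [unconditioned shift]
  giving Kador yigupuswayor.

yigupuswayor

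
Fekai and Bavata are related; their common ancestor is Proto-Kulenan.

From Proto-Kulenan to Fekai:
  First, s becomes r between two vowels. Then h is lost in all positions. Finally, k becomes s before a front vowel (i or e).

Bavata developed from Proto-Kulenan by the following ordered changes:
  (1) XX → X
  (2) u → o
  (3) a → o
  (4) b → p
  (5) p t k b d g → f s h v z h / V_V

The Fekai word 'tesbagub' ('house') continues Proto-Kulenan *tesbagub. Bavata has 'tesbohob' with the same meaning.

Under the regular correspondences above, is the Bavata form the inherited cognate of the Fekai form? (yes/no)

no

Derive the expected Bavata reflex of *tesbagub:
Bavata: start from *tesbagub.
  rule 1: no change — tesbagub
  rule 2 (vowel merger): tesbagub → tesbagob
  rule 3 (vowel merger): tesbagob → tesbogob
  rule 4 (unconditioned shift): tesbogob → tespogop
  rule 5 (intervocalic lenition): tespogop → tespohop
  ⇒ Bavata tespohop
The regular Bavata reflex would be 'tespohop', but the attested form is 'tesbohob'. The correspondence is irregular, so they are not cognates (the Bavata form has a different source).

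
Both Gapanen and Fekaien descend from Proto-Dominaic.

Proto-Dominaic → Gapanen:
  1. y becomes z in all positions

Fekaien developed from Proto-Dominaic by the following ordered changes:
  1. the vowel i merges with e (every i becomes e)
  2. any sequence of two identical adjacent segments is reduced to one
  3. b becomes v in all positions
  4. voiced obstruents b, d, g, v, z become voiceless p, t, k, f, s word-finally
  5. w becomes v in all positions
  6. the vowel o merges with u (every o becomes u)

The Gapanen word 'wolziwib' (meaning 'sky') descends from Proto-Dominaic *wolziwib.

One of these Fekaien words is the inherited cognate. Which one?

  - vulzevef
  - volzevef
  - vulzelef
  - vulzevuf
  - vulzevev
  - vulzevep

vulzevef

Fekaien: start from *wolziwib.
  rule 1 (vowel merger): wolziwib → wolzeweb
  rule 2: no change — wolzeweb
  rule 3 (unconditioned shift): wolzeweb → wolzewev
  rule 4 (final devoicing): wolzewev → wolzewef
  rule 5 (unconditioned shift): wolzewef → volzevef
  rule 6 (vowel merger): volzevef → vulzevef
  ⇒ Fekaien vulzevef
Only 'vulzevef' matches the regular Fekaien development of *wolziwib.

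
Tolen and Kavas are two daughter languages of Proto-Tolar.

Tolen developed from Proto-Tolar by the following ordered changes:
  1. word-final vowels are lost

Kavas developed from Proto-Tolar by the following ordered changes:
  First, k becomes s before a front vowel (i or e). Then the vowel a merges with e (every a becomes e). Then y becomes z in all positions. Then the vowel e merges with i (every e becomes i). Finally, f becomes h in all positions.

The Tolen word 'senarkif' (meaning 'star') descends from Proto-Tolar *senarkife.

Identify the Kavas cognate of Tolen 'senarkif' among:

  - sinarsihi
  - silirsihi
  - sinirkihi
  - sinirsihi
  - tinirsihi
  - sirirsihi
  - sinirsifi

sinirsihi

Kavas: *senarkife
  senarkife → senarsife   [palatalisation]
  senarsife → senersife   [vowel merger]
  senersife (rule 3 does not apply)
  senersife → sinirsifi   [vowel merger]
  sinirsifi → sinirsihi   [unconditioned shift]
  giving Kavas sinirsihi.
The other candidates each miss or misapply at least one Kavas change.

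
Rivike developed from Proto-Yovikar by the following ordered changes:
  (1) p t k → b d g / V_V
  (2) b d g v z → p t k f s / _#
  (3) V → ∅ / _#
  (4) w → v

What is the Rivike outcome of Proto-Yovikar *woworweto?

vovorved

Rivike: *woworweto
  woworweto → woworwedo   [intervocalic voicing]
  woworwedo (rule 2 does not apply)
  woworwedo → woworwed   [apocope]
  woworwed → vovorved   [unconditioned shift]
  giving Rivike vovorved.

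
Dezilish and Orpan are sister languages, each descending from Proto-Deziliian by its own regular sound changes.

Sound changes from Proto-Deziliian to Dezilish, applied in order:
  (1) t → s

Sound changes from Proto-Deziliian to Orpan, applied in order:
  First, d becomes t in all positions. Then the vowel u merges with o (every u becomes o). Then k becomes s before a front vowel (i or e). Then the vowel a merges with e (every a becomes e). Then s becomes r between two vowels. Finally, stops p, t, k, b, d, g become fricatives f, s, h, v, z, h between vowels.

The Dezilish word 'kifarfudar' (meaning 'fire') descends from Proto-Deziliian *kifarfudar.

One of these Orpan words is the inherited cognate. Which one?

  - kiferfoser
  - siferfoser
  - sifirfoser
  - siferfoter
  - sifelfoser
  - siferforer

siferfoser

Orpan: *kifarfudar
  kifarfudar → kifarfutar   [unconditioned shift]
  kifarfutar → kifarfotar   [vowel merger]
  kifarfotar → sifarfotar   [palatalisation]
  sifarfotar → siferfoter   [vowel merger]
  siferfoter (rule 5 does not apply)
  siferfoter → siferfoser   [intervocalic lenition]
  giving Orpan siferfoser.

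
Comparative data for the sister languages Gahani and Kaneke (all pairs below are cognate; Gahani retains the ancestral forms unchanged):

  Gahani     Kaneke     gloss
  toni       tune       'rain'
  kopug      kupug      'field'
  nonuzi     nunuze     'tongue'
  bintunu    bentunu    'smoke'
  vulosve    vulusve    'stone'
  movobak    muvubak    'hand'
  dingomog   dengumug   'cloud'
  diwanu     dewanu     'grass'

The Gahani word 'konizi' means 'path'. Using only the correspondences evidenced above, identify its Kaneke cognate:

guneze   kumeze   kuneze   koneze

toni ~ tune, nonuzi ~ nunuze — Gahani o corresponds to Kaneke u after a consonant, before a nasal.
diwanu ~ dewanu — Gahani i corresponds to Kaneke e after a consonant, before a consonant other than r, m, n, p, b, f, v.
toni ~ tune, nonuzi ~ nunuze — Gahani i corresponds to Kaneke e word-finally.
Applying these to Gahani 'konizi':
  konizi → kunizi   (o→u after a consonant, before a nasal)
  kunizi → kunezi   (i→e after a consonant, before a consonant other than r, m, n, p, b, f, v)
  kunezi → kuneze   (i→e word-finally)
So the Kaneke cognate is 'kuneze'.

kuneze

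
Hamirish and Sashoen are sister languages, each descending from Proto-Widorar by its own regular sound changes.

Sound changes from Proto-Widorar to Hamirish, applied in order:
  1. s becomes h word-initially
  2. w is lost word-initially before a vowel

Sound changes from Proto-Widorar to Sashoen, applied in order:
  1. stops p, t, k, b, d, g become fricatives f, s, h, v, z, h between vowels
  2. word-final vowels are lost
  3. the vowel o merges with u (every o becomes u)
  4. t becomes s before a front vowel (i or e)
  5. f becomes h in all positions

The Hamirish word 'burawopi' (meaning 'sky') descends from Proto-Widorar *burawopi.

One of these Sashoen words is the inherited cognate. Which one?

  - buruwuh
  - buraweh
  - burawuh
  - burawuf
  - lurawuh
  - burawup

burawuh

Sashoen: start from *burawopi.
  rule 1 (intervocalic lenition): burawopi → burawofi
  rule 2 (apocope): burawofi → burawof
  rule 3 (vowel merger): burawof → burawuf
  rule 4: no change — burawuf
  rule 5 (unconditioned shift): burawuf → burawuh
  ⇒ Sashoen burawuh
Among the options, 'burawuh' alone shows every Sashoen change applied in order.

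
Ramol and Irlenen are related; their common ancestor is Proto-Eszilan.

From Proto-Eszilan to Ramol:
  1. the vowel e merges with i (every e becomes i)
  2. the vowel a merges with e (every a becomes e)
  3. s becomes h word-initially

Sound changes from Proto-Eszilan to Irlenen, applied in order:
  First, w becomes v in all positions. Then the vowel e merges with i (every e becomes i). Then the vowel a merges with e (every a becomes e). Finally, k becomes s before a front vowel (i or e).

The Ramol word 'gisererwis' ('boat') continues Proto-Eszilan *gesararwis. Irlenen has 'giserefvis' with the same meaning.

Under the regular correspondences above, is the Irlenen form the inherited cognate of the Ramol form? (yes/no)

Derive the expected Irlenen reflex of *gesararwis:
Irlenen: *gesararwis > gesararvis > gisararvis > giserervis  (by unconditioned shift, vowel merger, vowel merger)
The regular Irlenen reflex would be 'giserervis', but the attested form is 'giserefvis'. The correspondence is irregular, so they are not cognates (the Irlenen form has a different source).

no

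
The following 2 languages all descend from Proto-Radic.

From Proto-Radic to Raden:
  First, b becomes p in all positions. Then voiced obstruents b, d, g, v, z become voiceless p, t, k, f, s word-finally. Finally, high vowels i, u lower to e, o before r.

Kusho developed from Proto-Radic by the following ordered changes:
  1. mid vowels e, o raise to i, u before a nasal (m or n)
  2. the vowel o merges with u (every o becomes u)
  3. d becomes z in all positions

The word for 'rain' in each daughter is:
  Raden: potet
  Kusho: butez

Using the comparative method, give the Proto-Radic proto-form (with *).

*boted

Position 5: Raden has t, Kusho has z. Taking the neighbouring segments as reconstructed: Raden t could go back to *t or *d; Kusho z could go back to *d or *z — the one source consistent with every daughter is *d.
Position 2: Raden has o, Kusho has u. Taking the neighbouring segments as reconstructed: Raden o can only go back to *o; Kusho u could go back to *o or *u — the one source consistent with every daughter is *o.
Position 1: Raden has p, Kusho has b. Kusho preserves b here (none of its changes turn any other segment into b), so the proto-segment is *b.
Verify the candidate proto-form against each daughter:
Raden: *boted > poted > potet  (by unconditioned shift, final devoicing)
Kusho: start from *boted.
  rule 1: no change — boted
  rule 2 (vowel merger): boted → buted
  rule 3 (unconditioned shift): buted → butez
  ⇒ Kusho butez
*boted is the unique common source.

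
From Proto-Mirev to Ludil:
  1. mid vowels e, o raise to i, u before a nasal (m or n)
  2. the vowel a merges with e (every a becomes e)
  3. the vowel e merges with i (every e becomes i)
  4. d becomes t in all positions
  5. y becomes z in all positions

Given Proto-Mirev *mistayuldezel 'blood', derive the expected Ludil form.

Ludil: *mistayuldezel
  mistayuldezel (rule 1 does not apply)
  mistayuldezel → misteyuldezel   [vowel merger]
  misteyuldezel → mistiyuldizil   [vowel merger]
  mistiyuldizil → mistiyultizil   [unconditioned shift]
  mistiyultizil → mistizultizil   [unconditioned shift]
  giving Ludil mistizultizil.

mistizultizil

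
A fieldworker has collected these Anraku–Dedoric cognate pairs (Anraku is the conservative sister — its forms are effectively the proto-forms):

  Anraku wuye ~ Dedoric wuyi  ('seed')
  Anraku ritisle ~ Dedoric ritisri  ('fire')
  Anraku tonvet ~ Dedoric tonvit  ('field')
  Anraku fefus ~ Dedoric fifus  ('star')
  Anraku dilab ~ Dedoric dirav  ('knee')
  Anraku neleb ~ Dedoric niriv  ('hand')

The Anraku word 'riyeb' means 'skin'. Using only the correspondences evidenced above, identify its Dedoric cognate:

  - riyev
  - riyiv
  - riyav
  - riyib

neleb ~ niriv — Anraku e corresponds to Dedoric i after a consonant, before a labial obstruent.
dilab ~ dirav, neleb ~ niriv — Anraku b corresponds to Dedoric v word-finally.
Applying these to Anraku 'riyeb':
  riyeb → riyib   (e→i after a consonant, before a labial obstruent)
  riyib → riyiv   (b→v word-finally)
So the Dedoric cognate is 'riyiv'.

riyiv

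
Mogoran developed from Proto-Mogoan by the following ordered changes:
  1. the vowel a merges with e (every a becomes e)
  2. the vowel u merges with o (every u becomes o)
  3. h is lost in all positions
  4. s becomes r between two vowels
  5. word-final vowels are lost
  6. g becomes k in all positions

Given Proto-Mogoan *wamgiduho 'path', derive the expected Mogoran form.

wemkido

Mogoran: *wamgiduho > wemgiduho > wemgidoho > wemgidoo > wemgido > wemkido  (by vowel merger, vowel merger, h-loss, apocope, unconditioned shift)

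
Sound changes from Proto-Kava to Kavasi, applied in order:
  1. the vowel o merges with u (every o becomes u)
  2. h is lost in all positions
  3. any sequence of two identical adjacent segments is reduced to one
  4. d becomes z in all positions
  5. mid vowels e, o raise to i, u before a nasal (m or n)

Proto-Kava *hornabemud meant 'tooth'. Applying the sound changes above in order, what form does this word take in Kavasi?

Kavasi: *hornabemud
  hornabemud → hurnabemud   [vowel merger]
  hurnabemud → urnabemud   [h-loss]
  urnabemud (rule 3 does not apply)
  urnabemud → urnabemuz   [unconditioned shift]
  urnabemuz → urnabimuz   [pre-nasal raising]
  giving Kavasi urnabimuz.

urnabimuz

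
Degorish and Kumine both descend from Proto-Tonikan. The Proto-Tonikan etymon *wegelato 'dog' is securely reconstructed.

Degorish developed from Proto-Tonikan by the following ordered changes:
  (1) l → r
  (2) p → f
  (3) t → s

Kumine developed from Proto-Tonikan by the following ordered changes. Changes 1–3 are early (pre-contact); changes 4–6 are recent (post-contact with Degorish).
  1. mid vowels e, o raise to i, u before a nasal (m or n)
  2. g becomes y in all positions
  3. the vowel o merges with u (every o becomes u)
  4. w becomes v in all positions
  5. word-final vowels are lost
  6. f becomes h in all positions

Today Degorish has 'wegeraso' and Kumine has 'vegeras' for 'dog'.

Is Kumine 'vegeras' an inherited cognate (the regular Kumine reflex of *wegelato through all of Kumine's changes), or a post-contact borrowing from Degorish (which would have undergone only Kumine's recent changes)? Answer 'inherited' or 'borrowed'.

borrowed

If inherited, *wegelato would pass through all of Kumine's changes:
Kumine: start from *wegelato.
  rule 1: no change — wegelato
  rule 2 (unconditioned shift): wegelato → weyelato
  rule 3 (vowel merger): weyelato → weyelatu
  rule 4 (unconditioned shift): weyelatu → veyelatu
  rule 5 (apocope): veyelatu → veyelat
  rule 6: no change — veyelat
  ⇒ Kumine veyelat
If borrowed from Degorish 'wegeraso' after the early changes, it would undergo only the recent ones:
  rule 4 (unconditioned shift): wegeraso → vegeraso
  rule 5 (apocope): vegeraso → vegeras
  rule 6 (unconditioned shift): no change (vegeras)
  ⇒ as a loan: vegeras
Kumine 'vegeras' matches the loan outcome 'vegeras', not the inherited 'veyelat' — it skipped the early Kumine changes, so it was borrowed from Degorish.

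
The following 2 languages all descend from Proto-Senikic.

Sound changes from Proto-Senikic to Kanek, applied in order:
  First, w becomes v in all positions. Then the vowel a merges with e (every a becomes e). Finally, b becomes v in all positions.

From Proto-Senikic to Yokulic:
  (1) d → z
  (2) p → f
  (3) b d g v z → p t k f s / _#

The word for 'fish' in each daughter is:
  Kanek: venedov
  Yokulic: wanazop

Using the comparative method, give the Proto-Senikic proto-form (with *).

Position 4: Kanek has e, Yokulic has a. Yokulic preserves a here (none of its changes turn any other segment into a), so the proto-segment is *a.
Position 7: Kanek has v, Yokulic has p. In Yokulic, p can only continue *b, so the proto-segment is *b.
Position 2: Kanek has e, Yokulic has a. Yokulic preserves a here (none of its changes turn any other segment into a), so the proto-segment is *a.
This points to *wanadob. Verify forward in each daughter:
Kanek: *wanadob > vanadob > venedob > venedov  (by unconditioned shift, vowel merger, unconditioned shift)
Yokulic: *wanadob > wanazob > wanazop  (by unconditioned shift, final devoicing)
No other proto-form is consistent with every reflex, so the reconstruction is *wanadob.

*wanadob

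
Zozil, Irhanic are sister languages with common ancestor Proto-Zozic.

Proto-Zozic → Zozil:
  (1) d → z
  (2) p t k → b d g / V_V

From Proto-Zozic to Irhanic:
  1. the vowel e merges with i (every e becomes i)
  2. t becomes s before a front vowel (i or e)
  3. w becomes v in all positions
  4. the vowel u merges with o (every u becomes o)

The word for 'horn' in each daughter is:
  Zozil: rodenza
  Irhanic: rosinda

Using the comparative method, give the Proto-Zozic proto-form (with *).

Position 4: Zozil has e, Irhanic has i. Zozil preserves e here (none of its changes turn any other segment into e), so the proto-segment is *e.
Position 3: Zozil has d, Irhanic has s. In Zozil, d can only continue *t, so the proto-segment is *t.
Position 6: Zozil has z, Irhanic has d. Irhanic preserves d here (none of its changes turn any other segment into d), so the proto-segment is *d.
The remaining positions agree across the daughters. Check the candidate against every language:
Zozil: start from *rotenda.
  rule 1 (unconditioned shift): rotenda → rotenza
  rule 2 (intervocalic voicing): rotenza → rodenza
  ⇒ Zozil rodenza
Irhanic: *rotenda > rotinda > rosinda  (by vowel merger, palatalisation)
*rotenda is the unique common source.

*rotenda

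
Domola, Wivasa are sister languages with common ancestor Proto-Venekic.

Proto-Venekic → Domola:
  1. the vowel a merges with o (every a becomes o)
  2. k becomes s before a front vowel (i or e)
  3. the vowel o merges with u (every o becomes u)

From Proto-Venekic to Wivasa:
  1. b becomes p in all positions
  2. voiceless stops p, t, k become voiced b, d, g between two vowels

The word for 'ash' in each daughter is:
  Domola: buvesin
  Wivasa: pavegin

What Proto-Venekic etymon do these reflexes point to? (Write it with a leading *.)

Position 1: Domola has b, Wivasa has p. Domola preserves b here (none of its changes turn any other segment into b), so the proto-segment is *b.
Position 5: Domola has s, Wivasa has g. Taking the neighbouring segments as reconstructed: Domola s could go back to *k or *s; Wivasa g could go back to *k or *g — the one source consistent with every daughter is *k.
Position 2: Domola has u, Wivasa has a. Wivasa preserves a here (none of its changes turn any other segment into a), so the proto-segment is *a.
The remaining positions agree across the daughters. Check the candidate against every language:
Domola: start from *bavekin.
  rule 1 (vowel merger): bavekin → bovekin
  rule 2 (palatalisation): bovekin → bovesin
  rule 3 (vowel merger): bovesin → buvesin
  ⇒ Domola buvesin
Wivasa: *bavekin > pavekin > pavegin  (by unconditioned shift, intervocalic voicing)
Only *bavekin yields all of Domola buvesin, Wivasa pavegin.

*bavekin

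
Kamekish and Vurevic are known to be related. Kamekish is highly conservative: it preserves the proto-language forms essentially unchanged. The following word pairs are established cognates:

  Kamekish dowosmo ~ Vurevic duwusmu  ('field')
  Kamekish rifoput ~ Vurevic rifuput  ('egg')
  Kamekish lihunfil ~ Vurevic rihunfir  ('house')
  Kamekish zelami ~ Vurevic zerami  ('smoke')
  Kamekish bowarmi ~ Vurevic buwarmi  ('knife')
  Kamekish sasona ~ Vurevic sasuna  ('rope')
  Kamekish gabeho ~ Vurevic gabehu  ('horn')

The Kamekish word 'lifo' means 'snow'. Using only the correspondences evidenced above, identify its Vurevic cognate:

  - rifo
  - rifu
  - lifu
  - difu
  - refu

rifu

lihunfil ~ rihunfir — Kamekish l corresponds to Vurevic r word-initially before a front vowel.
dowosmo ~ duwusmu, gabeho ~ gabehu — Kamekish o corresponds to Vurevic u word-finally.
Applying these to Kamekish 'lifo':
  lifo → rifo   (l→r word-initially before a front vowel)
  rifo → rifu   (o→u word-finally)
So the Vurevic cognate is 'rifu'.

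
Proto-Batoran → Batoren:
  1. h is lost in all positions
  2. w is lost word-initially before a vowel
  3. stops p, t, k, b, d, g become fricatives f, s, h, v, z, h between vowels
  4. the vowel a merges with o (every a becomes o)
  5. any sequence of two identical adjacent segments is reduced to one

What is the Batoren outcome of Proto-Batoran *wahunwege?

Batoren: *wahunwege > waunwege > aunwege > aunwehe > ounwehe  (by h-loss, glide loss, intervocalic lenition, vowel merger)

ounwehe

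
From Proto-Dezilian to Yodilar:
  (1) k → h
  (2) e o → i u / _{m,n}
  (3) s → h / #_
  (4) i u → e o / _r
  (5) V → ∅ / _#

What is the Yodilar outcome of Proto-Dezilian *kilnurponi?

Yodilar: *kilnurponi > hilnurponi > hilnurpuni > hilnorpuni > hilnorpun  (by unconditioned shift, pre-nasal raising, pre-rhotic lowering, apocope)

hilnorpun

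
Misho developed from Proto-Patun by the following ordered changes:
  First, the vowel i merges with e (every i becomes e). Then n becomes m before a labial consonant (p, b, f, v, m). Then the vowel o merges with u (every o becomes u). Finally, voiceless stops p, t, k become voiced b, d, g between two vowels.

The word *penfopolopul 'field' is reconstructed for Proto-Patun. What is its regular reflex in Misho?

Misho: *penfopolopul
  penfopolopul (rule 1 does not apply)
  penfopolopul → pemfopolopul   [nasal place assimilation]
  pemfopolopul → pemfupulupul   [vowel merger]
  pemfupulupul → pemfubulubul   [intervocalic voicing]
  giving Misho pemfubulubul.

pemfubulubul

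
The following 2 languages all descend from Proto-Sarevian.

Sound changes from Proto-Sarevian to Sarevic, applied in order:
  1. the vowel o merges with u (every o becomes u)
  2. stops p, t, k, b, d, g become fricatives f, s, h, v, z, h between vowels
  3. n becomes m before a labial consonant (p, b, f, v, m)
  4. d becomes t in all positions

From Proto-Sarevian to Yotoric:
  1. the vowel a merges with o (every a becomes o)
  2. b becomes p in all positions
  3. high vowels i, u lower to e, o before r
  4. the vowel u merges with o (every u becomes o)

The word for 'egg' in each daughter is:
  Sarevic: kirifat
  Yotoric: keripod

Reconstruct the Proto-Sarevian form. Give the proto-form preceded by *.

*kiripad

Position 6: Sarevic has a, Yotoric has o. Sarevic preserves a here (none of its changes turn any other segment into a), so the proto-segment is *a.
Position 7: Sarevic has t, Yotoric has d. Yotoric preserves d here (none of its changes turn any other segment into d), so the proto-segment is *d.
This points to *kiripad. Verify forward in each daughter:
Sarevic: *kiripad
  kiripad (rule 1 does not apply)
  kiripad → kirifad   [intervocalic lenition]
  kirifad (rule 3 does not apply)
  kirifad → kirifat   [unconditioned shift]
  giving Sarevic kirifat.
Yotoric: *kiripad > kiripod > keripod  (by vowel merger, pre-rhotic lowering)
No other proto-form is consistent with every reflex, so the reconstruction is *kiripad.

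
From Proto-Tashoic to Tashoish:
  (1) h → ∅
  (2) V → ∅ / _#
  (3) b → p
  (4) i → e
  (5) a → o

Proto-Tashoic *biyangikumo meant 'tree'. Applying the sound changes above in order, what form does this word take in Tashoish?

Tashoish: start from *biyangikumo.
  rule 1: no change — biyangikumo
  rule 2 (apocope): biyangikumo → biyangikum
  rule 3 (unconditioned shift): biyangikum → piyangikum
  rule 4 (vowel merger): piyangikum → peyangekum
  rule 5 (vowel merger): peyangekum → peyongekum
  ⇒ Tashoish peyongekum

peyongekum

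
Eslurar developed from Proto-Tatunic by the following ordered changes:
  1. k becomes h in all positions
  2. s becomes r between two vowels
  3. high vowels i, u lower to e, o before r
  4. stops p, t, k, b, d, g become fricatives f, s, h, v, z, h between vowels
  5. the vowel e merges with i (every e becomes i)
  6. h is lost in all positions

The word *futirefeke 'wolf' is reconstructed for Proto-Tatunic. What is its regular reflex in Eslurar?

Eslurar: *futirefeke
  futirefeke → futirefehe   [unconditioned shift]
  futirefehe (rule 2 does not apply)
  futirefehe → futerefehe   [pre-rhotic lowering]
  futerefehe → fuserefehe   [intervocalic lenition]
  fuserefehe → fusirifihi   [vowel merger]
  fusirifihi → fusirifii   [h-loss]
  giving Eslurar fusirifii.

fusirifii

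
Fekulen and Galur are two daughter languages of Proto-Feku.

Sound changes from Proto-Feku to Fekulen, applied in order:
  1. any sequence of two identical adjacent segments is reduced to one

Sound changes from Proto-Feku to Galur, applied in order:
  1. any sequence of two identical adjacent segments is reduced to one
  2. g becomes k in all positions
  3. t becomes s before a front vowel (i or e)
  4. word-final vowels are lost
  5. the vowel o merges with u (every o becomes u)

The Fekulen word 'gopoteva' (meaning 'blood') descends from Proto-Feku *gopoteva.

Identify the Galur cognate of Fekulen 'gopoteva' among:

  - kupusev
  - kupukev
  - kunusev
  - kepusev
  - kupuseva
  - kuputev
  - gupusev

kupusev

Galur: *gopoteva
  gopoteva (rule 1 does not apply)
  gopoteva → kopoteva   [unconditioned shift]
  kopoteva → koposeva   [palatalisation]
  koposeva → koposev   [apocope]
  koposev → kupusev   [vowel merger]
  giving Galur kupusev.
The other candidates each miss or misapply at least one Galur change.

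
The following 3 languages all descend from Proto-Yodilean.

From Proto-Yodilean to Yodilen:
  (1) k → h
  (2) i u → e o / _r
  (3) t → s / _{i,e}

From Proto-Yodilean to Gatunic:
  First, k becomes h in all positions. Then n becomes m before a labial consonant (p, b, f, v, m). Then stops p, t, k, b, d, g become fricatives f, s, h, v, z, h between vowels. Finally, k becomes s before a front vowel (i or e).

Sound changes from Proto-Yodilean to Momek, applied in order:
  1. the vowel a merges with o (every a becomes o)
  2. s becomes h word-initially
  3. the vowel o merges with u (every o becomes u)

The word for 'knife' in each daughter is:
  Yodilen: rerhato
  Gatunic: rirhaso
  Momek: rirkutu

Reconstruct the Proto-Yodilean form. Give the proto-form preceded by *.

Position 6: Yodilen has t, Gatunic has s, Momek has t. Yodilen preserves t here (none of its changes turn any other segment into t), so the proto-segment is *t.
Position 2: Yodilen has e, Gatunic has i, Momek has i. Gatunic preserves i here (none of its changes turn any other segment into i), so the proto-segment is *i.
Position 4: Yodilen has h, Gatunic has h, Momek has k. Momek preserves k here (none of its changes turn any other segment into k), so the proto-segment is *k.
Verify the candidate proto-form against each daughter:
Yodilen: *rirkato > rirhato > rerhato  (by unconditioned shift, pre-rhotic lowering)
Gatunic: *rirkato
  rirkato → rirhato   [unconditioned shift]
  rirhato (rule 2 does not apply)
  rirhato → rirhaso   [intervocalic lenition]
  rirhaso (rule 4 does not apply)
  giving Gatunic rirhaso.
Momek: *rirkato
  rirkato → rirkoto   [vowel merger]
  rirkoto (rule 2 does not apply)
  rirkoto → rirkutu   [vowel merger]
  giving Momek rirkutu.
No other proto-form is consistent with every reflex, so the reconstruction is *rirkato.

*rirkato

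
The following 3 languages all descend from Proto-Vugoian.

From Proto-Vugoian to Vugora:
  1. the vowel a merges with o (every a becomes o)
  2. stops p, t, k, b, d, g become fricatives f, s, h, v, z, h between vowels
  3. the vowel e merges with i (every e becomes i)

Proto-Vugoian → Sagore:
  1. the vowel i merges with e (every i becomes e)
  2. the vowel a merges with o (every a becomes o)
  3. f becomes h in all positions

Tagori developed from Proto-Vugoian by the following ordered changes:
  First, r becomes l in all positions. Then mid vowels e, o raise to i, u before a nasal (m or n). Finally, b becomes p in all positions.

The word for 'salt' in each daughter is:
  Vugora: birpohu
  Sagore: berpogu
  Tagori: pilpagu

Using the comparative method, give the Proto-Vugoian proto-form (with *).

*birpagu

Position 2: Vugora has i, Sagore has e, Tagori has i. Taking the neighbouring segments as reconstructed: Vugora i could go back to *e or *i; Sagore e could go back to *e or *i; Tagori i can only go back to *i — the one source consistent with every daughter is *i.
Position 6: Vugora has h, Sagore has g, Tagori has g. Sagore preserves g here (none of its changes turn any other segment into g), so the proto-segment is *g.
Position 3: Vugora has r, Sagore has r, Tagori has l. Vugora preserves r here (none of its changes turn any other segment into r), so the proto-segment is *r.
Verify the candidate proto-form against each daughter:
Vugora: start from *birpagu.
  rule 1 (vowel merger): birpagu → birpogu
  rule 2 (intervocalic lenition): birpogu → birpohu
  rule 3: no change — birpohu
  ⇒ Vugora birpohu
Sagore: start from *birpagu.
  rule 1 (vowel merger): birpagu → berpagu
  rule 2 (vowel merger): berpagu → berpogu
  rule 3: no change — berpogu
  ⇒ Sagore berpogu
Tagori: *birpagu > bilpagu > pilpagu  (by unconditioned shift, unconditioned shift)
No other proto-form is consistent with every reflex, so the reconstruction is *birpagu.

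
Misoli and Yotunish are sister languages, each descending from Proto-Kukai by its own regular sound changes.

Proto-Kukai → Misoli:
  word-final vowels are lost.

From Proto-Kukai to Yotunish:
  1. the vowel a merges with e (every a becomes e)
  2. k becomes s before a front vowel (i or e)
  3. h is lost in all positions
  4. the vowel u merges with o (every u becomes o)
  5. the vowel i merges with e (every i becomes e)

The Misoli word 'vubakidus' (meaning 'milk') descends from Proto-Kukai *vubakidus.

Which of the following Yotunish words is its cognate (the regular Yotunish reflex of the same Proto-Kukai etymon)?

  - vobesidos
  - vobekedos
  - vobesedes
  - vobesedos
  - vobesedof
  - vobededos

vobesedos

Yotunish: start from *vubakidus.
  rule 1 (vowel merger): vubakidus → vubekidus
  rule 2 (palatalisation): vubekidus → vubesidus
  rule 3: no change — vubesidus
  rule 4 (vowel merger): vubesidus → vobesidos
  rule 5 (vowel merger): vobesidos → vobesedos
  ⇒ Yotunish vobesedos
Among the options, 'vobesedos' alone shows every Yotunish change applied in order.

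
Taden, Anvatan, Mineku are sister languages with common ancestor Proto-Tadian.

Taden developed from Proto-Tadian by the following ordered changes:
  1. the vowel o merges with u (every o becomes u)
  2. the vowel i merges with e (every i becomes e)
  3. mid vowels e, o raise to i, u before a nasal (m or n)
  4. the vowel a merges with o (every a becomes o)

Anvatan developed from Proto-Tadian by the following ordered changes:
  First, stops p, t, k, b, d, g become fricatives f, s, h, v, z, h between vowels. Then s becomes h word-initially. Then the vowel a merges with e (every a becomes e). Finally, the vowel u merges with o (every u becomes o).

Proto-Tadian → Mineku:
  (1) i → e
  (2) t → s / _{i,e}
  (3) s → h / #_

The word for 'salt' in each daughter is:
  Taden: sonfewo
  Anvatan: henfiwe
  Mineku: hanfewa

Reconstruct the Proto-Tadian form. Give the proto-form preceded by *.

*sanfiwa

Position 2: Taden has o, Anvatan has e, Mineku has a. Mineku preserves a here (none of its changes turn any other segment into a), so the proto-segment is *a.
Position 1: Taden has s, Anvatan has h, Mineku has h. Taden preserves s here (none of its changes turn any other segment into s), so the proto-segment is *s.
Position 5: Taden has e, Anvatan has i, Mineku has e. Anvatan preserves i here (none of its changes turn any other segment into i), so the proto-segment is *i.
This points to *sanfiwa. Verify forward in each daughter:
Taden: start from *sanfiwa.
  rule 1: no change — sanfiwa
  rule 2 (vowel merger): sanfiwa → sanfewa
  rule 3: no change — sanfewa
  rule 4 (vowel merger): sanfewa → sonfewo
  ⇒ Taden sonfewo
Anvatan: *sanfiwa
  sanfiwa (rule 1 does not apply)
  sanfiwa → hanfiwa   [debuccalisation]
  hanfiwa → henfiwe   [vowel merger]
  henfiwe (rule 4 does not apply)
  giving Anvatan henfiwe.
Mineku: start from *sanfiwa.
  rule 1 (vowel merger): sanfiwa → sanfewa
  rule 2: no change — sanfewa
  rule 3 (debuccalisation): sanfewa → hanfewa
  ⇒ Mineku hanfewa
*sanfiwa is the unique common source.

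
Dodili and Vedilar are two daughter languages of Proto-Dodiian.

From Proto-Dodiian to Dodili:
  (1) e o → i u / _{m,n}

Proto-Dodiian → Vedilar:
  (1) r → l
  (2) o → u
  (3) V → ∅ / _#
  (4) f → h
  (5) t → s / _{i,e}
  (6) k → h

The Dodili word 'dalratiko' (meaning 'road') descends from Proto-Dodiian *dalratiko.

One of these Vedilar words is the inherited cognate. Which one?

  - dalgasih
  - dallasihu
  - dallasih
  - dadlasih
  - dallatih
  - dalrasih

dallasih

Vedilar: *dalratiko
  dalratiko → dallatiko   [unconditioned shift]
  dallatiko → dallatiku   [vowel merger]
  dallatiku → dallatik   [apocope]
  dallatik (rule 4 does not apply)
  dallatik → dallasik   [palatalisation]
  dallasik → dallasih   [unconditioned shift]
  giving Vedilar dallasih.
Among the options, 'dallasih' alone shows every Vedilar change applied in order.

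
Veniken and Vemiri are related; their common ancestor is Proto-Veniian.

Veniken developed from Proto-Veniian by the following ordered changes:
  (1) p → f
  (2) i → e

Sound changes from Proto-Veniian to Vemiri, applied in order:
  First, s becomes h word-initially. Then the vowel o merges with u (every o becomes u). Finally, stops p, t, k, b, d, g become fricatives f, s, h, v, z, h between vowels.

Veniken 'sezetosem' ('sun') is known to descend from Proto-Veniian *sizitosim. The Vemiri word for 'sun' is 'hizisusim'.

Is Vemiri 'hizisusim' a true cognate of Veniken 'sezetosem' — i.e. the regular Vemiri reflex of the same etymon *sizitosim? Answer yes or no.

Derive the expected Vemiri reflex of *sizitosim:
Vemiri: start from *sizitosim.
  rule 1 (debuccalisation): sizitosim → hizitosim
  rule 2 (vowel merger): hizitosim → hizitusim
  rule 3 (intervocalic lenition): hizitusim → hizisusim
  ⇒ Vemiri hizisusim
Vemiri 'hizisusim' matches the regular reflex exactly, so the pair is cognate.

yes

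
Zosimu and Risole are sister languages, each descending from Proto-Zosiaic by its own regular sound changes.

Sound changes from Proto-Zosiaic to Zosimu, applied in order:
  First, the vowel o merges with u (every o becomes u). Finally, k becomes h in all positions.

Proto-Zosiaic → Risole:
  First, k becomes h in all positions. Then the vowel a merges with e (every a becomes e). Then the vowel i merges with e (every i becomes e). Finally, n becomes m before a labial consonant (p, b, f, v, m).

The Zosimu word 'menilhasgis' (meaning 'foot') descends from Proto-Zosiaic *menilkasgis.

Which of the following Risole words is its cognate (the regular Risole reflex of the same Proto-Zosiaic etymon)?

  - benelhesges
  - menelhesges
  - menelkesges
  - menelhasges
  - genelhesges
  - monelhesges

menelhesges

Risole: *menilkasgis > menilhasgis > menilhesgis > menelhesges  (by unconditioned shift, vowel merger, vowel merger)
Only 'menelhesges' matches the regular Risole development of *menilkasgis.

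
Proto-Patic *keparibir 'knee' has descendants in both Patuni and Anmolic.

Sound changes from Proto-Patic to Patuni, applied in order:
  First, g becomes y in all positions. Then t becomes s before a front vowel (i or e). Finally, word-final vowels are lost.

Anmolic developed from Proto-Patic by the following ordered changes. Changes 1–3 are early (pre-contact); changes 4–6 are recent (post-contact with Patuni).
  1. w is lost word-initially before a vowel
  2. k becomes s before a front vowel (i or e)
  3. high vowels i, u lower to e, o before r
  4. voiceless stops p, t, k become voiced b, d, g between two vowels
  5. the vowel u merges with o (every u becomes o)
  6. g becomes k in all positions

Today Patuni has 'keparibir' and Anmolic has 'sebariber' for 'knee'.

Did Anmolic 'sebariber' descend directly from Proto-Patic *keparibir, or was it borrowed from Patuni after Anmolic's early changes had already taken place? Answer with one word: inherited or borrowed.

inherited

If inherited, *keparibir would pass through all of Anmolic's changes:
Anmolic: *keparibir
  keparibir (rule 1 does not apply)
  keparibir → separibir   [palatalisation]
  separibir → separiber   [pre-rhotic lowering]
  separiber → sebariber   [intervocalic voicing]
  sebariber (rule 5 does not apply)
  sebariber (rule 6 does not apply)
  giving Anmolic sebariber.
If borrowed from Patuni 'keparibir' after the early changes, it would undergo only the recent ones:
  rule 4 (intervocalic voicing): keparibir → kebaribir
  rule 5 (vowel merger): no change (kebaribir)
  rule 6 (unconditioned shift): no change (kebaribir)
  ⇒ as a loan: kebaribir
Anmolic 'sebariber' matches the inherited outcome exactly, so it is an inherited cognate, not a loan.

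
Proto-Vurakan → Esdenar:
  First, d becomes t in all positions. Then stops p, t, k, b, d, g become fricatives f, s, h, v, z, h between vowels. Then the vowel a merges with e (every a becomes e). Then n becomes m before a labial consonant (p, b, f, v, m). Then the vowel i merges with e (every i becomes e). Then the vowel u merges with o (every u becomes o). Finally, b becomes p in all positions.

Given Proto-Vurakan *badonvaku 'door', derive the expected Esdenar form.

pesomveho

Esdenar: *badonvaku
  badonvaku → batonvaku   [unconditioned shift]
  batonvaku → basonvahu   [intervocalic lenition]
  basonvahu → besonvehu   [vowel merger]
  besonvehu → besomvehu   [nasal place assimilation]
  besomvehu (rule 5 does not apply)
  besomvehu → besomveho   [vowel merger]
  besomveho → pesomveho   [unconditioned shift]
  giving Esdenar pesomveho.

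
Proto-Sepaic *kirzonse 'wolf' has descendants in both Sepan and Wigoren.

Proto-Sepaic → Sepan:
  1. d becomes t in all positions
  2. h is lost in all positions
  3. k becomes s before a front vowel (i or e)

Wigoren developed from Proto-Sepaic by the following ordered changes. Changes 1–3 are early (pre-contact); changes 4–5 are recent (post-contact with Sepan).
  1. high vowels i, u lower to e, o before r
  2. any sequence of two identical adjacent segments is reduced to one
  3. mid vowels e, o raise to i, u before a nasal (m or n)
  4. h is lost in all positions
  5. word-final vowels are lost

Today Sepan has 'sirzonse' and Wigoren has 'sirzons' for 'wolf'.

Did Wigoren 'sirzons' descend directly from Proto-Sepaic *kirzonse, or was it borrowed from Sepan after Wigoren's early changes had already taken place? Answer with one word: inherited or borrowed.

If inherited, *kirzonse would pass through all of Wigoren's changes:
Wigoren: *kirzonse > kerzonse > kerzunse > kerzuns  (by pre-rhotic lowering, pre-nasal raising, apocope)
If borrowed from Sepan 'sirzonse' after the early changes, it would undergo only the recent ones:
  rule 4 (h-loss): no change (sirzonse)
  rule 5 (apocope): sirzonse → sirzons
  ⇒ as a loan: sirzons
Wigoren 'sirzons' matches the loan outcome 'sirzons', not the inherited 'kerzuns' — it skipped the early Wigoren changes, so it was borrowed from Sepan.

borrowed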